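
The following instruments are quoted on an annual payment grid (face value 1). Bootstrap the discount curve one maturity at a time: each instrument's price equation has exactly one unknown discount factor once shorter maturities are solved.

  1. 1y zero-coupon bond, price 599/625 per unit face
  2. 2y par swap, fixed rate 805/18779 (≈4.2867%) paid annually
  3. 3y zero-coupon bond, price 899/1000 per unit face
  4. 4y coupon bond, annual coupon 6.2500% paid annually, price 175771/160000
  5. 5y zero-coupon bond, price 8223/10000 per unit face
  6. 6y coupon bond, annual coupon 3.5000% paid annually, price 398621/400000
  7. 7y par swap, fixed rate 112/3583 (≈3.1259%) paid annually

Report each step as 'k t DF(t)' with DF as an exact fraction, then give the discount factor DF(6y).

step 1 [1y] zero: DF = P = 599/625 ≈ 0.958400
step 2 [2y] swap r/1=805/18779: DF=(1 − 805/18779·(0.958400))/(1+805/18779) = 1839/2000 ≈ 0.919500
step 3 [3y] zero: DF = P = 899/1000 ≈ 0.899000
step 4 [4y] bond c/1=1/16: DF=(175771/160000 − 1/16·(0.958400+0.919500+0.899000))/(1+1/16) = 4353/5000 ≈ 0.870600
step 5 [5y] zero: DF = P = 8223/10000 ≈ 0.822300
step 6 [6y] bond c/1=7/200: DF=(398621/400000 − 7/200·(0.958400+0.919500+0.899000+0.870600+0.822300))/(1+7/200) = 8117/10000 ≈ 0.811700
step 7 [7y] swap r/1=112/3583: DF=(1 − 112/3583·(0.958400+0.919500+0.899000+0.870600+0.822300+0.811700))/(1+112/3583) = 506/625 ≈ 0.809600

1 1 599/625
2 2 1839/2000
3 3 899/1000
4 4 4353/5000
5 5 8223/10000
6 6 8117/10000
7 7 506/625
DF(6y) = 8117/10000 ≈ 0.811700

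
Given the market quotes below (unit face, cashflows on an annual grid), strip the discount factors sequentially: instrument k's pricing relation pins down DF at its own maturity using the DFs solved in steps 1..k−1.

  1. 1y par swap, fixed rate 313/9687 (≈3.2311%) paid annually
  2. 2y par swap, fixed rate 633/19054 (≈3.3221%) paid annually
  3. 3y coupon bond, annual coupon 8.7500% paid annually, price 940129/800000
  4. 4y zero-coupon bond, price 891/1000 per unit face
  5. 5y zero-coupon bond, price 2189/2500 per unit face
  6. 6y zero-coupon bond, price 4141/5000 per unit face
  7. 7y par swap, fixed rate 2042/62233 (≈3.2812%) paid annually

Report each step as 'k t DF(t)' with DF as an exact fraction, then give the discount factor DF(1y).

1 1 9687/10000
2 2 9367/10000
3 3 9273/10000
4 4 891/1000
5 5 2189/2500
6 6 4141/5000
7 7 3979/5000
DF(1y) = 9687/10000 ≈ 0.968700

step 1 [1y] swap r/1=313/9687: DF=(1 − 313/9687·(0))/(1+313/9687) = 9687/10000 ≈ 0.968700
step 2 [2y] swap r/1=633/19054: DF=(1 − 633/19054·(0.968700))/(1+633/19054) = 9367/10000 ≈ 0.936700
step 3 [3y] bond c/1=7/80: DF=(940129/800000 − 7/80·(0.968700+0.936700))/(1+7/80) = 9273/10000 ≈ 0.927300
step 4 [4y] zero: DF = P = 891/1000 ≈ 0.891000
step 5 [5y] zero: DF = P = 2189/2500 ≈ 0.875600
step 6 [6y] zero: DF = P = 4141/5000 ≈ 0.828200
step 7 [7y] swap r/1=2042/62233: DF=(1 − 2042/62233·(0.968700+0.936700+0.927300+0.891000+0.875600+0.828200))/(1+2042/62233) = 3979/5000 ≈ 0.795800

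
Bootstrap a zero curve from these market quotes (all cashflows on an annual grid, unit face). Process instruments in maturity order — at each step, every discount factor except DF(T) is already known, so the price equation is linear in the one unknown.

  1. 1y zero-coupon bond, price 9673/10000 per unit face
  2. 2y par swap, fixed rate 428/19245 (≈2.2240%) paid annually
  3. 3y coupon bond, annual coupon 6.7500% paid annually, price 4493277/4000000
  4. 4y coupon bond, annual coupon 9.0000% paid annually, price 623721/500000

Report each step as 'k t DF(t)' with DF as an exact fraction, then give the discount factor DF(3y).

1 1 9673/10000
2 2 2393/2500
3 3 4653/5000
4 4 9087/10000
DF(3y) = 4653/5000 ≈ 0.930600

step 1 [1y] zero: DF = P = 9673/10000 ≈ 0.967300
step 2 [2y] swap r/1=428/19245: DF=(1 − 428/19245·(0.967300))/(1+428/19245) = 2393/2500 ≈ 0.957200
step 3 [3y] bond c/1=27/400: DF=(4493277/4000000 − 27/400·(0.967300+0.957200))/(1+27/400) = 4653/5000 ≈ 0.930600
step 4 [4y] bond c/1=9/100: DF=(623721/500000 − 9/100·(0.967300+0.957200+0.930600))/(1+9/100) = 9087/10000 ≈ 0.908700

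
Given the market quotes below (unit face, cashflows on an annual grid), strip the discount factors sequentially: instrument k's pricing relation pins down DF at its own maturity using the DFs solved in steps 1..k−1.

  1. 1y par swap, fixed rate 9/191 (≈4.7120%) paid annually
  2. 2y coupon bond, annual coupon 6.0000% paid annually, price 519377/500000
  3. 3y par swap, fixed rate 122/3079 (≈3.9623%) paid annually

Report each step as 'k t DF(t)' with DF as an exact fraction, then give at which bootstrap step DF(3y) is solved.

step 1 [1y] swap r/1=9/191: DF=(1 − 9/191·(0))/(1+9/191) = 191/200 ≈ 0.955000
step 2 [2y] bond c/1=3/50: DF=(519377/500000 − 3/50·(0.955000))/(1+3/50) = 9259/10000 ≈ 0.925900
step 3 [3y] swap r/1=122/3079: DF=(1 − 122/3079·(0.955000+0.925900))/(1+122/3079) = 4451/5000 ≈ 0.890200

1 1 191/200
2 2 9259/10000
3 3 4451/5000
DF(3y) is solved at step 3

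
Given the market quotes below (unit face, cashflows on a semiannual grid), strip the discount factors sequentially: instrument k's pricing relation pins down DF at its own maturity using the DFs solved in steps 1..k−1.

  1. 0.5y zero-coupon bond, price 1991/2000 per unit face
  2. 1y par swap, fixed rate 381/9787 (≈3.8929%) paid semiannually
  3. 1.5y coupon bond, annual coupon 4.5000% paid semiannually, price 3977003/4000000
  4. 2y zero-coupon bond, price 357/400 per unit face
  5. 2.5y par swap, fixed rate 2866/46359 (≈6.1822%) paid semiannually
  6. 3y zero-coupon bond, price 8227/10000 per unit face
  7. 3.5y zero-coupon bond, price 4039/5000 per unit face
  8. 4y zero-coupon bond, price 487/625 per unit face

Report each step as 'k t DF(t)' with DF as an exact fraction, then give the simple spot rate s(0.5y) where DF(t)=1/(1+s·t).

1 1/2 1991/2000
2 1 9619/10000
3 3/2 9293/10000
4 2 357/400
5 5/2 8567/10000
6 3 8227/10000
7 7/2 4039/5000
8 4 487/625
s(0.5y) = (1/(1991/2000) − 1)/(1/2) = 18/1991 ≈ 0.9041%

step 1 [0.5y] zero: DF = P = 1991/2000 ≈ 0.995500
step 2 [1y] swap r/2=381/19574: DF=(1 − 381/19574·(0.995500))/(1+381/19574) = 9619/10000 ≈ 0.961900
step 3 [1.5y] bond c/2=9/400: DF=(3977003/4000000 − 9/400·(0.995500+0.961900))/(1+9/400) = 9293/10000 ≈ 0.929300
step 4 [2y] zero: DF = P = 357/400 ≈ 0.892500
step 5 [2.5y] swap r/2=1433/46359: DF=(1 − 1433/46359·(0.995500+0.961900+0.929300+0.892500))/(1+1433/46359) = 8567/10000 ≈ 0.856700
step 6 [3y] zero: DF = P = 8227/10000 ≈ 0.822700
step 7 [3.5y] zero: DF = P = 4039/5000 ≈ 0.807800
step 8 [4y] zero: DF = P = 487/625 ≈ 0.779200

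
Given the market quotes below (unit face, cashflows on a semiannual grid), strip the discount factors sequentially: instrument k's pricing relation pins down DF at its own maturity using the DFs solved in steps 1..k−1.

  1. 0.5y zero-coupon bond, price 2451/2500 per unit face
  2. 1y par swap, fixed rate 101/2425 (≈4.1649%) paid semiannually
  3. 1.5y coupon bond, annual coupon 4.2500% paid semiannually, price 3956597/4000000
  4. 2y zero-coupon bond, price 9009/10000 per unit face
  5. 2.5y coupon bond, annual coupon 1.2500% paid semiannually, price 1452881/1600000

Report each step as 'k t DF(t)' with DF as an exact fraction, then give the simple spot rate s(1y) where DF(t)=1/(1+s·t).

step 1 [0.5y] zero: DF = P = 2451/2500 ≈ 0.980400
step 2 [1y] swap r/2=101/4850: DF=(1 − 101/4850·(0.980400))/(1+101/4850) = 2399/2500 ≈ 0.959600
step 3 [1.5y] bond c/2=17/800: DF=(3956597/4000000 − 17/800·(0.980400+0.959600))/(1+17/800) = 4641/5000 ≈ 0.928200
step 4 [2y] zero: DF = P = 9009/10000 ≈ 0.900900
step 5 [2.5y] bond c/2=1/160: DF=(1452881/1600000 − 1/160·(0.980400+0.959600+0.928200+0.900900))/(1+1/160) = 879/1000 ≈ 0.879000

1 1/2 2451/2500
2 1 2399/2500
3 3/2 4641/5000
4 2 9009/10000
5 5/2 879/1000
s(1y) = (1/(2399/2500) − 1)/(1) = 101/2399 ≈ 4.2101%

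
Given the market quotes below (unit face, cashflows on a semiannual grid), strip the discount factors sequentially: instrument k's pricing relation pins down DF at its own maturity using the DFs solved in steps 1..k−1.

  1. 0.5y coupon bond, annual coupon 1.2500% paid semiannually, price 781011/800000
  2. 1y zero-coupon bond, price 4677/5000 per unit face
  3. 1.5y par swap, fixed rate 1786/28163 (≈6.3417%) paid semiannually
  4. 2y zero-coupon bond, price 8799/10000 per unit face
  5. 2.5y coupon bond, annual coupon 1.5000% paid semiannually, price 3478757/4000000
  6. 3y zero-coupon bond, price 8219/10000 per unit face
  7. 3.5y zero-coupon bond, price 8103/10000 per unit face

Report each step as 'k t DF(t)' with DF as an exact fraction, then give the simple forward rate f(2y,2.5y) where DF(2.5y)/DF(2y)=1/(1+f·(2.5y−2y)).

1 1/2 4851/5000
2 1 4677/5000
3 3/2 9107/10000
4 2 8799/10000
5 5/2 8357/10000
6 3 8219/10000
7 7/2 8103/10000
f(2y,2.5y) = ((8799/10000)/(8357/10000) − 1)/(1/2) = 884/8357 ≈ 10.5780%

step 1 [0.5y] bond c/2=1/160: DF=(781011/800000 − 1/160·(0))/(1+1/160) = 4851/5000 ≈ 0.970200
step 2 [1y] zero: DF = P = 4677/5000 ≈ 0.935400
step 3 [1.5y] swap r/2=893/28163: DF=(1 − 893/28163·(0.970200+0.935400))/(1+893/28163) = 9107/10000 ≈ 0.910700
step 4 [2y] zero: DF = P = 8799/10000 ≈ 0.879900
step 5 [2.5y] bond c/2=3/400: DF=(3478757/4000000 − 3/400·(0.970200+0.935400+0.910700+0.879900))/(1+3/400) = 8357/10000 ≈ 0.835700
step 6 [3y] zero: DF = P = 8219/10000 ≈ 0.821900
step 7 [3.5y] zero: DF = P = 8103/10000 ≈ 0.810300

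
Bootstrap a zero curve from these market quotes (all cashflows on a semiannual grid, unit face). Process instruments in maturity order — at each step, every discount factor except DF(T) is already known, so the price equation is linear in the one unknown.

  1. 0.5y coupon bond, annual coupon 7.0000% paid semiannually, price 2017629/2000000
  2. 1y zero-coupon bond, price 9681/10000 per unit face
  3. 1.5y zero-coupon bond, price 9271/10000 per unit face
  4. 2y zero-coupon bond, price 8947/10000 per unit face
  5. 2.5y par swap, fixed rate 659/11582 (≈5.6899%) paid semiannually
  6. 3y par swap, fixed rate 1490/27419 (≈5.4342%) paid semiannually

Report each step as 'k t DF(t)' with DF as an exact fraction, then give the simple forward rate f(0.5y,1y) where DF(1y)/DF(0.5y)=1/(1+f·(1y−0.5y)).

1 1/2 9747/10000
2 1 9681/10000
3 3/2 9271/10000
4 2 8947/10000
5 5/2 4341/5000
6 3 851/1000
f(0.5y,1y) = ((9747/10000)/(9681/10000) − 1)/(1/2) = 44/3227 ≈ 1.3635%

step 1 [0.5y] bond c/2=7/200: DF=(2017629/2000000 − 7/200·(0))/(1+7/200) = 9747/10000 ≈ 0.974700
step 2 [1y] zero: DF = P = 9681/10000 ≈ 0.968100
step 3 [1.5y] zero: DF = P = 9271/10000 ≈ 0.927100
step 4 [2y] zero: DF = P = 8947/10000 ≈ 0.894700
step 5 [2.5y] swap r/2=659/23164: DF=(1 − 659/23164·(0.974700+0.968100+0.927100+0.894700))/(1+659/23164) = 4341/5000 ≈ 0.868200
step 6 [3y] swap r/2=745/27419: DF=(1 − 745/27419·(0.974700+0.968100+0.927100+0.894700+0.868200))/(1+745/27419) = 851/1000 ≈ 0.851000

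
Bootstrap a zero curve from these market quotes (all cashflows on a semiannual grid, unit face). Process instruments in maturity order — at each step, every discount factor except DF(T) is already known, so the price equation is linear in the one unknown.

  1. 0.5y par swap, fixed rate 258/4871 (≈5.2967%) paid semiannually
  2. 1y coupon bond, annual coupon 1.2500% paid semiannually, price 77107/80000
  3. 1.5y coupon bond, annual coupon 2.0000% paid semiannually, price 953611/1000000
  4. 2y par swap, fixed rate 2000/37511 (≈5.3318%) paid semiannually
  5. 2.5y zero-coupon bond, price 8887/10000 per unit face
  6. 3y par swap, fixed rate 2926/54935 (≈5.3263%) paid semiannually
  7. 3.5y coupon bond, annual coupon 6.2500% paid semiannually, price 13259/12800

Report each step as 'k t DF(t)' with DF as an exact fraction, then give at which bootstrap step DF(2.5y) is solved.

1 1/2 4871/5000
2 1 4759/5000
3 3/2 9251/10000
4 2 9/10
5 5/2 8887/10000
6 3 8537/10000
7 7/2 419/500
DF(2.5y) is solved at step 5

step 1 [0.5y] swap r/2=129/4871: DF=(1 − 129/4871·(0))/(1+129/4871) = 4871/5000 ≈ 0.974200
step 2 [1y] bond c/2=1/160: DF=(77107/80000 − 1/160·(0.974200))/(1+1/160) = 4759/5000 ≈ 0.951800
step 3 [1.5y] bond c/2=1/100: DF=(953611/1000000 − 1/100·(0.974200+0.951800))/(1+1/100) = 9251/10000 ≈ 0.925100
step 4 [2y] swap r/2=1000/37511: DF=(1 − 1000/37511·(0.974200+0.951800+0.925100))/(1+1000/37511) = 9/10 ≈ 0.900000
step 5 [2.5y] zero: DF = P = 8887/10000 ≈ 0.888700
step 6 [3y] swap r/2=1463/54935: DF=(1 − 1463/54935·(0.974200+0.951800+0.925100+0.900000+0.888700))/(1+1463/54935) = 8537/10000 ≈ 0.853700
step 7 [3.5y] bond c/2=1/32: DF=(13259/12800 − 1/32·(0.974200+0.951800+0.925100+0.900000+0.888700+0.853700))/(1+1/32) = 419/500 ≈ 0.838000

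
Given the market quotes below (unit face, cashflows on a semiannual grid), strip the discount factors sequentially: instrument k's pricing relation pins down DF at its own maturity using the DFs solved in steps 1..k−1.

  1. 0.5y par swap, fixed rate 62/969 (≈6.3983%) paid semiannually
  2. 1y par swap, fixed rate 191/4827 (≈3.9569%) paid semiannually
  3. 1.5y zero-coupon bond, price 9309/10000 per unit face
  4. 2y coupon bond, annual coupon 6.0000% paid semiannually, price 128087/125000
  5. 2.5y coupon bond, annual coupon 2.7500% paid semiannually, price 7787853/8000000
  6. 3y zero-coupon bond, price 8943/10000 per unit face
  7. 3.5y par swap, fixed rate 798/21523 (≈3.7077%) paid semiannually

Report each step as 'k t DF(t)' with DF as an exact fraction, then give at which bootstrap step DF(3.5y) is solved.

1 1/2 969/1000
2 1 4809/5000
3 3/2 9309/10000
4 2 1823/2000
5 5/2 9091/10000
6 3 8943/10000
7 7/2 8803/10000
DF(3.5y) is solved at step 7

step 1 [0.5y] swap r/2=31/969: DF=(1 − 31/969·(0))/(1+31/969) = 969/1000 ≈ 0.969000
step 2 [1y] swap r/2=191/9654: DF=(1 − 191/9654·(0.969000))/(1+191/9654) = 4809/5000 ≈ 0.961800
step 3 [1.5y] zero: DF = P = 9309/10000 ≈ 0.930900
step 4 [2y] bond c/2=3/100: DF=(128087/125000 − 3/100·(0.969000+0.961800+0.930900))/(1+3/100) = 1823/2000 ≈ 0.911500
step 5 [2.5y] bond c/2=11/800: DF=(7787853/8000000 − 11/800·(0.969000+0.961800+0.930900+0.911500))/(1+11/800) = 9091/10000 ≈ 0.909100
step 6 [3y] zero: DF = P = 8943/10000 ≈ 0.894300
step 7 [3.5y] swap r/2=399/21523: DF=(1 − 399/21523·(0.969000+0.961800+0.930900+0.911500+0.909100+0.894300))/(1+399/21523) = 8803/10000 ≈ 0.880300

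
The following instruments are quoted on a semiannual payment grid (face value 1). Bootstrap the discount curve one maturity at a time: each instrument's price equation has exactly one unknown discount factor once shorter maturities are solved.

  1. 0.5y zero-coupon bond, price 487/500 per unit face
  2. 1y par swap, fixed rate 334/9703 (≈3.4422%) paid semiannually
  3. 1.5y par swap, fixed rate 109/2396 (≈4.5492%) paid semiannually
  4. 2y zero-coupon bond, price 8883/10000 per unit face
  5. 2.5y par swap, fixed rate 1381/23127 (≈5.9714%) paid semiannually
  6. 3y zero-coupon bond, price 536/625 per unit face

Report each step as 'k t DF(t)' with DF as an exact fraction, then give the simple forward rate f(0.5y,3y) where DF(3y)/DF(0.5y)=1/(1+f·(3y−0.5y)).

step 1 [0.5y] zero: DF = P = 487/500 ≈ 0.974000
step 2 [1y] swap r/2=167/9703: DF=(1 − 167/9703·(0.974000))/(1+167/9703) = 4833/5000 ≈ 0.966600
step 3 [1.5y] swap r/2=109/4792: DF=(1 − 109/4792·(0.974000+0.966600))/(1+109/4792) = 4673/5000 ≈ 0.934600
step 4 [2y] zero: DF = P = 8883/10000 ≈ 0.888300
step 5 [2.5y] swap r/2=1381/46254: DF=(1 − 1381/46254·(0.974000+0.966600+0.934600+0.888300))/(1+1381/46254) = 8619/10000 ≈ 0.861900
step 6 [3y] zero: DF = P = 536/625 ≈ 0.857600

1 1/2 487/500
2 1 4833/5000
3 3/2 4673/5000
4 2 8883/10000
5 5/2 8619/10000
6 3 536/625
f(0.5y,3y) = ((487/500)/(536/625) − 1)/(5/2) = 291/5360 ≈ 5.4291%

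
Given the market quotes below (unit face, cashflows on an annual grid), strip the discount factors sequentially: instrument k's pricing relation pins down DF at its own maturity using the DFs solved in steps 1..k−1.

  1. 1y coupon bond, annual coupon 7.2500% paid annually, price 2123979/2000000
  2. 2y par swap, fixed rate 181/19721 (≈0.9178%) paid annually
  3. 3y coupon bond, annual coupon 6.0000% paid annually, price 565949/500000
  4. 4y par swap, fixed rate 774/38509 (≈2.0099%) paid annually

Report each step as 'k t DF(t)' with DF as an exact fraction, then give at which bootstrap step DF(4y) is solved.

step 1 [1y] bond c/1=29/400: DF=(2123979/2000000 − 29/400·(0))/(1+29/400) = 4951/5000 ≈ 0.990200
step 2 [2y] swap r/1=181/19721: DF=(1 − 181/19721·(0.990200))/(1+181/19721) = 9819/10000 ≈ 0.981900
step 3 [3y] bond c/1=3/50: DF=(565949/500000 − 3/50·(0.990200+0.981900))/(1+3/50) = 4781/5000 ≈ 0.956200
step 4 [4y] swap r/1=774/38509: DF=(1 − 774/38509·(0.990200+0.981900+0.956200))/(1+774/38509) = 4613/5000 ≈ 0.922600

1 1 4951/5000
2 2 9819/10000
3 3 4781/5000
4 4 4613/5000
DF(4y) is solved at step 4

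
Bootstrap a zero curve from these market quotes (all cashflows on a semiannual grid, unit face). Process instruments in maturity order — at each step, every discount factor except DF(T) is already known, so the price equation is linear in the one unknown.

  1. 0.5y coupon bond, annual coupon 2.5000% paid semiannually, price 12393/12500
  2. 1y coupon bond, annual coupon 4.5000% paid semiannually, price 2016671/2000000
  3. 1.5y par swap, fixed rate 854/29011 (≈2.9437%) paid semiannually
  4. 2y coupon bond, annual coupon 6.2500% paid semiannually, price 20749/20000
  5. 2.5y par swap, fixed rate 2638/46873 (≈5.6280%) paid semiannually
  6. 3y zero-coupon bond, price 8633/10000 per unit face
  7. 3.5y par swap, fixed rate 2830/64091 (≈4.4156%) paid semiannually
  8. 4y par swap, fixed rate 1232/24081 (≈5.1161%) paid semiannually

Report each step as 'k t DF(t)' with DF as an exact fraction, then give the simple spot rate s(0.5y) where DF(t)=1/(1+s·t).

step 1 [0.5y] bond c/2=1/80: DF=(12393/12500 − 1/80·(0))/(1+1/80) = 612/625 ≈ 0.979200
step 2 [1y] bond c/2=9/400: DF=(2016671/2000000 − 9/400·(0.979200))/(1+9/400) = 4823/5000 ≈ 0.964600
step 3 [1.5y] swap r/2=427/29011: DF=(1 − 427/29011·(0.979200+0.964600))/(1+427/29011) = 9573/10000 ≈ 0.957300
step 4 [2y] bond c/2=1/32: DF=(20749/20000 − 1/32·(0.979200+0.964600+0.957300))/(1+1/32) = 9181/10000 ≈ 0.918100
step 5 [2.5y] swap r/2=1319/46873: DF=(1 − 1319/46873·(0.979200+0.964600+0.957300+0.918100))/(1+1319/46873) = 8681/10000 ≈ 0.868100
step 6 [3y] zero: DF = P = 8633/10000 ≈ 0.863300
step 7 [3.5y] swap r/2=1415/64091: DF=(1 − 1415/64091·(0.979200+0.964600+0.957300+0.918100+0.868100+0.863300))/(1+1415/64091) = 1717/2000 ≈ 0.858500
step 8 [4y] swap r/2=616/24081: DF=(1 − 616/24081·(0.979200+0.964600+0.957300+0.918100+0.868100+0.863300+0.858500))/(1+616/24081) = 1019/1250 ≈ 0.815200

1 1/2 612/625
2 1 4823/5000
3 3/2 9573/10000
4 2 9181/10000
5 5/2 8681/10000
6 3 8633/10000
7 7/2 1717/2000
8 4 1019/1250
s(0.5y) = (1/(612/625) − 1)/(1/2) = 13/306 ≈ 4.2484%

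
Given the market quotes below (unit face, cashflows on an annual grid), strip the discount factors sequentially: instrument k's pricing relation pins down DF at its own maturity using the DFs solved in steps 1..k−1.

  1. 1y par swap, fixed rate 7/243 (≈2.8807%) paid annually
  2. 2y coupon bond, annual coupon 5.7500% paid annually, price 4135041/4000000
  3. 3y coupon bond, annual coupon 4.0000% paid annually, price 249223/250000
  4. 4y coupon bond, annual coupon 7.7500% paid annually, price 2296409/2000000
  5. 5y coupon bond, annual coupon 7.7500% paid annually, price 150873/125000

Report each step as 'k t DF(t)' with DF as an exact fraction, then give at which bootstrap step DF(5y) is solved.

1 1 243/250
2 2 9247/10000
3 3 1107/1250
4 4 1731/2000
5 5 4289/5000
DF(5y) is solved at step 5

step 1 [1y] swap r/1=7/243: DF=(1 − 7/243·(0))/(1+7/243) = 243/250 ≈ 0.972000
step 2 [2y] bond c/1=23/400: DF=(4135041/4000000 − 23/400·(0.972000))/(1+23/400) = 9247/10000 ≈ 0.924700
step 3 [3y] bond c/1=1/25: DF=(249223/250000 − 1/25·(0.972000+0.924700))/(1+1/25) = 1107/1250 ≈ 0.885600
step 4 [4y] bond c/1=31/400: DF=(2296409/2000000 − 31/400·(0.972000+0.924700+0.885600))/(1+31/400) = 1731/2000 ≈ 0.865500
step 5 [5y] bond c/1=31/400: DF=(150873/125000 − 31/400·(0.972000+0.924700+0.885600+0.865500))/(1+31/400) = 4289/5000 ≈ 0.857800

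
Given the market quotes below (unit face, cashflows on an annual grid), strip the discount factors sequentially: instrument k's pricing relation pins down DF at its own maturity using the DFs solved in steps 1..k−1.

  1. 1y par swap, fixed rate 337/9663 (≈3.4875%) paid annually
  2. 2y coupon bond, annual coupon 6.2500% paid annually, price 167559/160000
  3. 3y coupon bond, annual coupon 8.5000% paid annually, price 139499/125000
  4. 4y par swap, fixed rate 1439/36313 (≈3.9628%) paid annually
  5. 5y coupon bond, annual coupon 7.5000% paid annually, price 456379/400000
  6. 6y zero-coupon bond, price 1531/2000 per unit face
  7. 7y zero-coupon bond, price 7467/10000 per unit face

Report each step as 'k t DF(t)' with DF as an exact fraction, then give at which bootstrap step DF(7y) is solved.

step 1 [1y] swap r/1=337/9663: DF=(1 − 337/9663·(0))/(1+337/9663) = 9663/10000 ≈ 0.966300
step 2 [2y] bond c/1=1/16: DF=(167559/160000 − 1/16·(0.966300))/(1+1/16) = 1161/1250 ≈ 0.928800
step 3 [3y] bond c/1=17/200: DF=(139499/125000 − 17/200·(0.966300+0.928800))/(1+17/200) = 8801/10000 ≈ 0.880100
step 4 [4y] swap r/1=1439/36313: DF=(1 − 1439/36313·(0.966300+0.928800+0.880100))/(1+1439/36313) = 8561/10000 ≈ 0.856100
step 5 [5y] bond c/1=3/40: DF=(456379/400000 − 3/40·(0.966300+0.928800+0.880100+0.856100))/(1+3/40) = 101/125 ≈ 0.808000
step 6 [6y] zero: DF = P = 1531/2000 ≈ 0.765500
step 7 [7y] zero: DF = P = 7467/10000 ≈ 0.746700

1 1 9663/10000
2 2 1161/1250
3 3 8801/10000
4 4 8561/10000
5 5 101/125
6 6 1531/2000
7 7 7467/10000
DF(7y) is solved at step 7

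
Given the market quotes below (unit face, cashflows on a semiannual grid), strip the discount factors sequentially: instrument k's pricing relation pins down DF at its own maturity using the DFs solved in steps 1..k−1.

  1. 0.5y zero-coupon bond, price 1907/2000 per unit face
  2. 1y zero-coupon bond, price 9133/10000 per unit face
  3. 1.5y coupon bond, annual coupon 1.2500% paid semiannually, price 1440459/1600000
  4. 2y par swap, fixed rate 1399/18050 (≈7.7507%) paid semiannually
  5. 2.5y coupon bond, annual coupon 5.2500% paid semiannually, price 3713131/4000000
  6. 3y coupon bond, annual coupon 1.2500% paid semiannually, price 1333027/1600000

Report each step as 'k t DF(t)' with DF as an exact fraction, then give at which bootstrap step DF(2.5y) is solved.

step 1 [0.5y] zero: DF = P = 1907/2000 ≈ 0.953500
step 2 [1y] zero: DF = P = 9133/10000 ≈ 0.913300
step 3 [1.5y] bond c/2=1/160: DF=(1440459/1600000 − 1/160·(0.953500+0.913300))/(1+1/160) = 8831/10000 ≈ 0.883100
step 4 [2y] swap r/2=1399/36100: DF=(1 − 1399/36100·(0.953500+0.913300+0.883100))/(1+1399/36100) = 8601/10000 ≈ 0.860100
step 5 [2.5y] bond c/2=21/800: DF=(3713131/4000000 − 21/800·(0.953500+0.913300+0.883100+0.860100))/(1+21/800) = 4061/5000 ≈ 0.812200
step 6 [3y] bond c/2=1/160: DF=(1333027/1600000 − 1/160·(0.953500+0.913300+0.883100+0.860100+0.812200))/(1+1/160) = 1601/2000 ≈ 0.800500

1 1/2 1907/2000
2 1 9133/10000
3 3/2 8831/10000
4 2 8601/10000
5 5/2 4061/5000
6 3 1601/2000
DF(2.5y) is solved at step 5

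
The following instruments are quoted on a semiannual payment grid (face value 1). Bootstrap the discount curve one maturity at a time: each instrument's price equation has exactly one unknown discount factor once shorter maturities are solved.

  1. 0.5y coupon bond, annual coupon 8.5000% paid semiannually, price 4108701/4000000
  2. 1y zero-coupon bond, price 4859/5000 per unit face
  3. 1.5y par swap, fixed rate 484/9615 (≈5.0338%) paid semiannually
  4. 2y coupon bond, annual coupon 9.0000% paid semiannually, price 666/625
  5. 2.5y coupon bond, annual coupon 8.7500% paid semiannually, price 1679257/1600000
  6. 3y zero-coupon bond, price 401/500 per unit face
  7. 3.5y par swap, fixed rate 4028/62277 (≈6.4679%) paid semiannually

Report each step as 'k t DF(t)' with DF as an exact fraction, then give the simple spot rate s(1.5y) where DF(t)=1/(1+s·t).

1 1/2 9853/10000
2 1 4859/5000
3 3/2 4637/5000
4 2 1791/2000
5 5/2 8471/10000
6 3 401/500
7 7/2 3993/5000
s(1.5y) = (1/(4637/5000) − 1)/(3/2) = 242/4637 ≈ 5.2189%

step 1 [0.5y] bond c/2=17/400: DF=(4108701/4000000 − 17/400·(0))/(1+17/400) = 9853/10000 ≈ 0.985300
step 2 [1y] zero: DF = P = 4859/5000 ≈ 0.971800
step 3 [1.5y] swap r/2=242/9615: DF=(1 − 242/9615·(0.985300+0.971800))/(1+242/9615) = 4637/5000 ≈ 0.927400
step 4 [2y] bond c/2=9/200: DF=(666/625 − 9/200·(0.985300+0.971800+0.927400))/(1+9/200) = 1791/2000 ≈ 0.895500
step 5 [2.5y] bond c/2=7/160: DF=(1679257/1600000 − 7/160·(0.985300+0.971800+0.927400+0.895500))/(1+7/160) = 8471/10000 ≈ 0.847100
step 6 [3y] zero: DF = P = 401/500 ≈ 0.802000
step 7 [3.5y] swap r/2=2014/62277: DF=(1 − 2014/62277·(0.985300+0.971800+0.927400+0.895500+0.847100+0.802000))/(1+2014/62277) = 3993/5000 ≈ 0.798600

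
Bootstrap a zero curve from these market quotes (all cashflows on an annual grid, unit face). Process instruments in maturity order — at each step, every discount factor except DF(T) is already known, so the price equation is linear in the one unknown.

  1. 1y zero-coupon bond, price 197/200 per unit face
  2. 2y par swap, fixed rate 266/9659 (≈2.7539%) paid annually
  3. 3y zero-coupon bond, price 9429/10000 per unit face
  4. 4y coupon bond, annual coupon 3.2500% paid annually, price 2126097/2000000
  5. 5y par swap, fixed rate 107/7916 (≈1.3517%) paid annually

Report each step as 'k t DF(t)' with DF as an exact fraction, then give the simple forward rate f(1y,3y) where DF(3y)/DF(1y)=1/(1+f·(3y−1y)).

step 1 [1y] zero: DF = P = 197/200 ≈ 0.985000
step 2 [2y] swap r/1=266/9659: DF=(1 − 266/9659·(0.985000))/(1+266/9659) = 2367/2500 ≈ 0.946800
step 3 [3y] zero: DF = P = 9429/10000 ≈ 0.942900
step 4 [4y] bond c/1=13/400: DF=(2126097/2000000 − 13/400·(0.985000+0.946800+0.942900))/(1+13/400) = 9391/10000 ≈ 0.939100
step 5 [5y] swap r/1=107/7916: DF=(1 − 107/7916·(0.985000+0.946800+0.942900+0.939100))/(1+107/7916) = 4679/5000 ≈ 0.935800

1 1 197/200
2 2 2367/2500
3 3 9429/10000
4 4 9391/10000
5 5 4679/5000
f(1y,3y) = ((197/200)/(9429/10000) − 1)/(2) = 421/18858 ≈ 2.2325%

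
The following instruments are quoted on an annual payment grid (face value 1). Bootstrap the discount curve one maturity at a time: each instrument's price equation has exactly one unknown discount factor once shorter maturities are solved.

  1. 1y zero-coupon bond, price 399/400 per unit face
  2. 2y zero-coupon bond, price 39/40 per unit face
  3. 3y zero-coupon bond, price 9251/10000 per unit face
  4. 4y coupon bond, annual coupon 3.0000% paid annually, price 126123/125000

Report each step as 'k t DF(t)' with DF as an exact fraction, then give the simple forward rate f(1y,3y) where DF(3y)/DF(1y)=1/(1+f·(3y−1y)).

step 1 [1y] zero: DF = P = 399/400 ≈ 0.997500
step 2 [2y] zero: DF = P = 39/40 ≈ 0.975000
step 3 [3y] zero: DF = P = 9251/10000 ≈ 0.925100
step 4 [4y] bond c/1=3/100: DF=(126123/125000 − 3/100·(0.997500+0.975000+0.925100))/(1+3/100) = 1119/1250 ≈ 0.895200

1 1 399/400
2 2 39/40
3 3 9251/10000
4 4 1119/1250
f(1y,3y) = ((399/400)/(9251/10000) − 1)/(2) = 362/9251 ≈ 3.9131%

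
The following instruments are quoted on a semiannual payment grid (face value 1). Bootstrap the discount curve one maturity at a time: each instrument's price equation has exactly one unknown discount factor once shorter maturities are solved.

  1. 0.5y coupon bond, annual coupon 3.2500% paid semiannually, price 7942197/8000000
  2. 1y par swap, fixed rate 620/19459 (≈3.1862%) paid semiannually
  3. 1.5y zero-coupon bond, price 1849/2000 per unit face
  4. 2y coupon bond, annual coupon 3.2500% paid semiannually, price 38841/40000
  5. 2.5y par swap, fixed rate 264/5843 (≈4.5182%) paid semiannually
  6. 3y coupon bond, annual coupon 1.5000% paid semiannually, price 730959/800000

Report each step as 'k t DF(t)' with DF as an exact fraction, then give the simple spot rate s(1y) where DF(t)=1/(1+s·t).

1 1/2 9769/10000
2 1 969/1000
3 3/2 1849/2000
4 2 1137/1250
5 5/2 559/625
6 3 8721/10000
s(1y) = (1/(969/1000) − 1)/(1) = 31/969 ≈ 3.1992%

step 1 [0.5y] bond c/2=13/800: DF=(7942197/8000000 − 13/800·(0))/(1+13/800) = 9769/10000 ≈ 0.976900
step 2 [1y] swap r/2=310/19459: DF=(1 − 310/19459·(0.976900))/(1+310/19459) = 969/1000 ≈ 0.969000
step 3 [1.5y] zero: DF = P = 1849/2000 ≈ 0.924500
step 4 [2y] bond c/2=13/800: DF=(38841/40000 − 13/800·(0.976900+0.969000+0.924500))/(1+13/800) = 1137/1250 ≈ 0.909600
step 5 [2.5y] swap r/2=132/5843: DF=(1 − 132/5843·(0.976900+0.969000+0.924500+0.909600))/(1+132/5843) = 559/625 ≈ 0.894400
step 6 [3y] bond c/2=3/400: DF=(730959/800000 − 3/400·(0.976900+0.969000+0.924500+0.909600+0.894400))/(1+3/400) = 8721/10000 ≈ 0.872100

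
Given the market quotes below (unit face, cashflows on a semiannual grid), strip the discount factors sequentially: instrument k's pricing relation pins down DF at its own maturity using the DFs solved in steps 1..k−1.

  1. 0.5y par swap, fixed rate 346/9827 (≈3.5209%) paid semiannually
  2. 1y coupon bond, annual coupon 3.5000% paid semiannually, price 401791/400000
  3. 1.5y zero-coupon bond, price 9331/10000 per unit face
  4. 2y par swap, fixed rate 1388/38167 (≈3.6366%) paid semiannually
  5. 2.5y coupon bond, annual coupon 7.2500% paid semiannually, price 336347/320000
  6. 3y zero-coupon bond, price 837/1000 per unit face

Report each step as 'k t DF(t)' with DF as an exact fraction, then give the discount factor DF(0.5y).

1 1/2 9827/10000
2 1 9703/10000
3 3/2 9331/10000
4 2 4653/5000
5 5/2 1101/1250
6 3 837/1000
DF(0.5y) = 9827/10000 ≈ 0.982700

step 1 [0.5y] swap r/2=173/9827: DF=(1 − 173/9827·(0))/(1+173/9827) = 9827/10000 ≈ 0.982700
step 2 [1y] bond c/2=7/400: DF=(401791/400000 − 7/400·(0.982700))/(1+7/400) = 9703/10000 ≈ 0.970300
step 3 [1.5y] zero: DF = P = 9331/10000 ≈ 0.933100
step 4 [2y] swap r/2=694/38167: DF=(1 − 694/38167·(0.982700+0.970300+0.933100))/(1+694/38167) = 4653/5000 ≈ 0.930600
step 5 [2.5y] bond c/2=29/800: DF=(336347/320000 − 29/800·(0.982700+0.970300+0.933100+0.930600))/(1+29/800) = 1101/1250 ≈ 0.880800
step 6 [3y] zero: DF = P = 837/1000 ≈ 0.837000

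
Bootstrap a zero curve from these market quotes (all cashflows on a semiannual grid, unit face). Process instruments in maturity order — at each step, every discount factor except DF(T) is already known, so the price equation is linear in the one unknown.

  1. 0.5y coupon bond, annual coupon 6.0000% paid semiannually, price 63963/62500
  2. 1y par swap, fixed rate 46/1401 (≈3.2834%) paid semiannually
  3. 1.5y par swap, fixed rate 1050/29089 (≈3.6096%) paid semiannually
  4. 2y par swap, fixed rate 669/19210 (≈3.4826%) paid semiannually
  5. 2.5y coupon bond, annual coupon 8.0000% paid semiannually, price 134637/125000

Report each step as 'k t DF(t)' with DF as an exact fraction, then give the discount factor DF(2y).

step 1 [0.5y] bond c/2=3/100: DF=(63963/62500 − 3/100·(0))/(1+3/100) = 621/625 ≈ 0.993600
step 2 [1y] swap r/2=23/1401: DF=(1 − 23/1401·(0.993600))/(1+23/1401) = 4839/5000 ≈ 0.967800
step 3 [1.5y] swap r/2=525/29089: DF=(1 − 525/29089·(0.993600+0.967800))/(1+525/29089) = 379/400 ≈ 0.947500
step 4 [2y] swap r/2=669/38420: DF=(1 − 669/38420·(0.993600+0.967800+0.947500))/(1+669/38420) = 9331/10000 ≈ 0.933100
step 5 [2.5y] bond c/2=1/25: DF=(134637/125000 − 1/25·(0.993600+0.967800+0.947500+0.933100))/(1+1/25) = 8879/10000 ≈ 0.887900

1 1/2 621/625
2 1 4839/5000
3 3/2 379/400
4 2 9331/10000
5 5/2 8879/10000
DF(2y) = 9331/10000 ≈ 0.933100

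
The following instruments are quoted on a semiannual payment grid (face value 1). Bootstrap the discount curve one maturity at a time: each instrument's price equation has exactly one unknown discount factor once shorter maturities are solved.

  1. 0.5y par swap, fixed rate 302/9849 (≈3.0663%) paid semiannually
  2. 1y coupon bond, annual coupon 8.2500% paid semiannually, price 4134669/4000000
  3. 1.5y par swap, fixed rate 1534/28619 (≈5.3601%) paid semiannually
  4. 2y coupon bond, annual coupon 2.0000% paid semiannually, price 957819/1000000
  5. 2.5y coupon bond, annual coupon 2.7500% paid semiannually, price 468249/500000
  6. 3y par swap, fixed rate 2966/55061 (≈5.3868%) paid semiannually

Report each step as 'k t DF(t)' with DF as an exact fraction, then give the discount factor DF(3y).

step 1 [0.5y] swap r/2=151/9849: DF=(1 − 151/9849·(0))/(1+151/9849) = 9849/10000 ≈ 0.984900
step 2 [1y] bond c/2=33/800: DF=(4134669/4000000 − 33/800·(0.984900))/(1+33/800) = 9537/10000 ≈ 0.953700
step 3 [1.5y] swap r/2=767/28619: DF=(1 − 767/28619·(0.984900+0.953700))/(1+767/28619) = 9233/10000 ≈ 0.923300
step 4 [2y] bond c/2=1/100: DF=(957819/1000000 − 1/100·(0.984900+0.953700+0.923300))/(1+1/100) = 23/25 ≈ 0.920000
step 5 [2.5y] bond c/2=11/800: DF=(468249/500000 − 11/800·(0.984900+0.953700+0.923300+0.920000))/(1+11/800) = 349/400 ≈ 0.872500
step 6 [3y] swap r/2=1483/55061: DF=(1 − 1483/55061·(0.984900+0.953700+0.923300+0.920000+0.872500))/(1+1483/55061) = 8517/10000 ≈ 0.851700

1 1/2 9849/10000
2 1 9537/10000
3 3/2 9233/10000
4 2 23/25
5 5/2 349/400
6 3 8517/10000
DF(3y) = 8517/10000 ≈ 0.851700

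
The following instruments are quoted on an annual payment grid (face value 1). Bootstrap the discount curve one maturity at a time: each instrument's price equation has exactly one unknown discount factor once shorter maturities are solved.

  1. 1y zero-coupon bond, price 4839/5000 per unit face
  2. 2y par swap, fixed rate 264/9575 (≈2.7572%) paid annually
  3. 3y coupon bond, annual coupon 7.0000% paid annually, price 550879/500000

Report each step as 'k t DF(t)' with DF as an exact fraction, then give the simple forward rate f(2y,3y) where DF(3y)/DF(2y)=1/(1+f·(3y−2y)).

step 1 [1y] zero: DF = P = 4839/5000 ≈ 0.967800
step 2 [2y] swap r/1=264/9575: DF=(1 − 264/9575·(0.967800))/(1+264/9575) = 592/625 ≈ 0.947200
step 3 [3y] bond c/1=7/100: DF=(550879/500000 − 7/100·(0.967800+0.947200))/(1+7/100) = 2261/2500 ≈ 0.904400

1 1 4839/5000
2 2 592/625
3 3 2261/2500
f(2y,3y) = ((592/625)/(2261/2500) − 1)/(1) = 107/2261 ≈ 4.7324%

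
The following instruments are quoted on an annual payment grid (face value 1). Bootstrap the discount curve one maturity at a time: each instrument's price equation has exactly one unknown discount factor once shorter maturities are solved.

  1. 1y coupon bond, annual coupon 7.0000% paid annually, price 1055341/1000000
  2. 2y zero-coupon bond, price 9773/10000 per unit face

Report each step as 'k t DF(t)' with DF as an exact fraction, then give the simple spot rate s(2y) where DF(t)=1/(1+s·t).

step 1 [1y] bond c/1=7/100: DF=(1055341/1000000 − 7/100·(0))/(1+7/100) = 9863/10000 ≈ 0.986300
step 2 [2y] zero: DF = P = 9773/10000 ≈ 0.977300

1 1 9863/10000
2 2 9773/10000
s(2y) = (1/(9773/10000) − 1)/(2) = 227/19546 ≈ 1.1614%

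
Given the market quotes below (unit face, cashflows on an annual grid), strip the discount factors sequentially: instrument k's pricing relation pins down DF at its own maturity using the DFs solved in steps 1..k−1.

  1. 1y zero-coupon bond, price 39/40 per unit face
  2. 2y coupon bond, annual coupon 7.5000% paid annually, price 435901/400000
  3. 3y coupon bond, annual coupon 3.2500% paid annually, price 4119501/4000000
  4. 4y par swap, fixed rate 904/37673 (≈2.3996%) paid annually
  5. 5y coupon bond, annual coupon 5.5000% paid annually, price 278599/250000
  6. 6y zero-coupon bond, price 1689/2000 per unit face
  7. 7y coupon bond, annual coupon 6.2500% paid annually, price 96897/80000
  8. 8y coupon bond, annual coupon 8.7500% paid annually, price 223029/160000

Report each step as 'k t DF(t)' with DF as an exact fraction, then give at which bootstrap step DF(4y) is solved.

1 1 39/40
2 2 9457/10000
3 3 937/1000
4 4 1137/1250
5 5 8599/10000
6 6 1689/2000
7 7 8181/10000
8 8 7757/10000
DF(4y) is solved at step 4

step 1 [1y] zero: DF = P = 39/40 ≈ 0.975000
step 2 [2y] bond c/1=3/40: DF=(435901/400000 − 3/40·(0.975000))/(1+3/40) = 9457/10000 ≈ 0.945700
step 3 [3y] bond c/1=13/400: DF=(4119501/4000000 − 13/400·(0.975000+0.945700))/(1+13/400) = 937/1000 ≈ 0.937000
step 4 [4y] swap r/1=904/37673: DF=(1 − 904/37673·(0.975000+0.945700+0.937000))/(1+904/37673) = 1137/1250 ≈ 0.909600
step 5 [5y] bond c/1=11/200: DF=(278599/250000 − 11/200·(0.975000+0.945700+0.937000+0.909600))/(1+11/200) = 8599/10000 ≈ 0.859900
step 6 [6y] zero: DF = P = 1689/2000 ≈ 0.844500
step 7 [7y] bond c/1=1/16: DF=(96897/80000 − 1/16·(0.975000+0.945700+0.937000+0.909600+0.859900+0.844500))/(1+1/16) = 8181/10000 ≈ 0.818100
step 8 [8y] bond c/1=7/80: DF=(223029/160000 − 7/80·(0.975000+0.945700+0.937000+0.909600+0.859900+0.844500+0.818100))/(1+7/80) = 7757/10000 ≈ 0.775700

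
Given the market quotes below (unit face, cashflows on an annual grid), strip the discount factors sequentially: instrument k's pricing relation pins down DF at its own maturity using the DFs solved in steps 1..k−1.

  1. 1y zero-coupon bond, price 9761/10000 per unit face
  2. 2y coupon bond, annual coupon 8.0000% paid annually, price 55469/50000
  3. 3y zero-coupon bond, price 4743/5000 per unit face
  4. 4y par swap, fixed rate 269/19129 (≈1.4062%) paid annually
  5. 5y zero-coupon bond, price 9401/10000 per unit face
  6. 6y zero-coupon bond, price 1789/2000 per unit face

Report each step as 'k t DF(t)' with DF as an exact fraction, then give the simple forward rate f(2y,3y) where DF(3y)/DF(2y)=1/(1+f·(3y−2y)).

step 1 [1y] zero: DF = P = 9761/10000 ≈ 0.976100
step 2 [2y] bond c/1=2/25: DF=(55469/50000 − 2/25·(0.976100))/(1+2/25) = 9549/10000 ≈ 0.954900
step 3 [3y] zero: DF = P = 4743/5000 ≈ 0.948600
step 4 [4y] swap r/1=269/19129: DF=(1 − 269/19129·(0.976100+0.954900+0.948600))/(1+269/19129) = 4731/5000 ≈ 0.946200
step 5 [5y] zero: DF = P = 9401/10000 ≈ 0.940100
step 6 [6y] zero: DF = P = 1789/2000 ≈ 0.894500

1 1 9761/10000
2 2 9549/10000
3 3 4743/5000
4 4 4731/5000
5 5 9401/10000
6 6 1789/2000
f(2y,3y) = ((9549/10000)/(4743/5000) − 1)/(1) = 7/1054 ≈ 0.6641%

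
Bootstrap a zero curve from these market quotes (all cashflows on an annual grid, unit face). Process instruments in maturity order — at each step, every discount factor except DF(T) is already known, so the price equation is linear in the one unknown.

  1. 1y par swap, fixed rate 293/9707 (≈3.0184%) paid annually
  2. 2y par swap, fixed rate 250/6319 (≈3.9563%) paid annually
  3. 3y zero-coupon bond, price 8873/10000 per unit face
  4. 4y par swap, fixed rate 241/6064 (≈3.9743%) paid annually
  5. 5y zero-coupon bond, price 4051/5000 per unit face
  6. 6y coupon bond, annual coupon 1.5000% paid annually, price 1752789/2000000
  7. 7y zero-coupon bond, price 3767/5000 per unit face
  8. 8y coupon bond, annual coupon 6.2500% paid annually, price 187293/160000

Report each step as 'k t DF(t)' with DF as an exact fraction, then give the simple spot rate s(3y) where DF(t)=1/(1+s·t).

step 1 [1y] swap r/1=293/9707: DF=(1 − 293/9707·(0))/(1+293/9707) = 9707/10000 ≈ 0.970700
step 2 [2y] swap r/1=250/6319: DF=(1 − 250/6319·(0.970700))/(1+250/6319) = 37/40 ≈ 0.925000
step 3 [3y] zero: DF = P = 8873/10000 ≈ 0.887300
step 4 [4y] swap r/1=241/6064: DF=(1 − 241/6064·(0.970700+0.925000+0.887300))/(1+241/6064) = 4277/5000 ≈ 0.855400
step 5 [5y] zero: DF = P = 4051/5000 ≈ 0.810200
step 6 [6y] bond c/1=3/200: DF=(1752789/2000000 − 3/200·(0.970700+0.925000+0.887300+0.855400+0.810200))/(1+3/200) = 7977/10000 ≈ 0.797700
step 7 [7y] zero: DF = P = 3767/5000 ≈ 0.753400
step 8 [8y] bond c/1=1/16: DF=(187293/160000 − 1/16·(0.970700+0.925000+0.887300+0.855400+0.810200+0.797700+0.753400))/(1+1/16) = 468/625 ≈ 0.748800

1 1 9707/10000
2 2 37/40
3 3 8873/10000
4 4 4277/5000
5 5 4051/5000
6 6 7977/10000
7 7 3767/5000
8 8 468/625
s(3y) = (1/(8873/10000) − 1)/(3) = 1127/26619 ≈ 4.2338%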